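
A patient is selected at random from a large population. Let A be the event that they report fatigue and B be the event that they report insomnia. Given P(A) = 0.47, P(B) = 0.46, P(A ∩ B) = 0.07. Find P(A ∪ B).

By inclusion-exclusion,
P(A ∪ B) = 0.47 + 0.46 − 0.07 = 0.86

0.86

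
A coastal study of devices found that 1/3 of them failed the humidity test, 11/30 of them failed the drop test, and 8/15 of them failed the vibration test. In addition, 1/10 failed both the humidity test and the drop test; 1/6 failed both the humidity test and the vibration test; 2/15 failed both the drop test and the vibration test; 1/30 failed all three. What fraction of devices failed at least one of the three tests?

13/15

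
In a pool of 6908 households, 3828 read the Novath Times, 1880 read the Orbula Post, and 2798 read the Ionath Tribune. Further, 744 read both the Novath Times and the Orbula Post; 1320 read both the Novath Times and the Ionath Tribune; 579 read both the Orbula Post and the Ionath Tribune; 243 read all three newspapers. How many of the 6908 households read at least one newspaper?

|at least one| = 3828 + 1880 + 2798 − 744 − 1320 − 579 + 243 = 6106

6106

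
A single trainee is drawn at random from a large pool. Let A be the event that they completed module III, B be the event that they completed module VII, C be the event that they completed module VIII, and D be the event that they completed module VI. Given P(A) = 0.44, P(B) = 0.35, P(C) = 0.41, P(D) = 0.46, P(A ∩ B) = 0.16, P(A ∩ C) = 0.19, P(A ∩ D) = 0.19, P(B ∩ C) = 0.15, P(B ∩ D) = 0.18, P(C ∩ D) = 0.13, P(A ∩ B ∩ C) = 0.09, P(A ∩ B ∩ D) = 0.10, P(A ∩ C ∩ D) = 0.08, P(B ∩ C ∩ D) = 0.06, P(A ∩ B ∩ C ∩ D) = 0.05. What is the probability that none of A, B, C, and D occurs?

0.06

By inclusion–exclusion:
P(A ∪ B ∪ C ∪ D) = 0.44 + 0.35 + 0.41 + 0.46 − 0.16 − 0.19 − 0.19 − 0.15 − 0.18 − 0.13 + 0.09 + 0.10 + 0.08 + 0.06 − 0.05 = 0.94
P(none) = 1 − 0.94 = 0.06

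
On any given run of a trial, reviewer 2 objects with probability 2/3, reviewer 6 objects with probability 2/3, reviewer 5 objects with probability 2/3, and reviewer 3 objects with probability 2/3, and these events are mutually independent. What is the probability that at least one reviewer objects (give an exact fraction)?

P(none) = (1 − 2/3) × (1 − 2/3) × (1 − 2/3) × (1 − 2/3) = 1/3 × 1/3 × 1/3 × 1/3 = 1/81
P(at least one) = 1 − 1/81 = 80/81

80/81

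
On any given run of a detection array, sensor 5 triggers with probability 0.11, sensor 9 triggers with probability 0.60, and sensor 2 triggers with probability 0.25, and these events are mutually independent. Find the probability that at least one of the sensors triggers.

0.733

P(none) = (1 − 0.11) × (1 − 0.60) × (1 − 0.25) = 0.89 × 0.40 × 0.75 = 0.267
P(at least one) = 1 − 0.267 = 0.733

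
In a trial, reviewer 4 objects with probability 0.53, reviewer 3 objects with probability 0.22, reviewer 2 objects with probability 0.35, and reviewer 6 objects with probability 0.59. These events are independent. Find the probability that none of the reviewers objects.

P(none) = (1 − 0.53) × (1 − 0.22) × (1 − 0.35) × (1 − 0.59) = 0.47 × 0.78 × 0.65 × 0.41 = 0.0976989

0.0976989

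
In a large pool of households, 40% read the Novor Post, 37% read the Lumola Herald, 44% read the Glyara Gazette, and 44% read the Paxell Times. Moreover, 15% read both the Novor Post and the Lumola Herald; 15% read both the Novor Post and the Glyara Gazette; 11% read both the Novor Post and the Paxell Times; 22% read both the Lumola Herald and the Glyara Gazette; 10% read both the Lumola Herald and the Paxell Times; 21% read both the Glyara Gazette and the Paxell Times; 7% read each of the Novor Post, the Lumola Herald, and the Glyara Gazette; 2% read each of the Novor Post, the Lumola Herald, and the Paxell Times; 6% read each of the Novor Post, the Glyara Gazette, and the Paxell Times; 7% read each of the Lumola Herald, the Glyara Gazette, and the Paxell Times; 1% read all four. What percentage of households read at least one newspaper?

P(union) = 40 + 37 + 44 + 44 − 15 − 15 − 11 − 22 − 10 − 21 + 7 + 2 + 6 + 7 − 1 = 92%

92%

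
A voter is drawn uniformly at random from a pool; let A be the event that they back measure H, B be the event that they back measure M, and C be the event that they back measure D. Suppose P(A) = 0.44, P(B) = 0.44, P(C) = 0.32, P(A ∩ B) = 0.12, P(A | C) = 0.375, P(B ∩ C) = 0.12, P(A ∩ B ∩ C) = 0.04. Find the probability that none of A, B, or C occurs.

0.12

P(A ∩ C) = P(C)·P(A|C) = 0.32 × 0.375 = 0.12
Using inclusion–exclusion:
P(A ∪ B ∪ C) = 0.44 + 0.44 + 0.32 − 0.12 − 0.12 − 0.12 + 0.04 = 0.88
P(none) = 1 − 0.88 = 0.12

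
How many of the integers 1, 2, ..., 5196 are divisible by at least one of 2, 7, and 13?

3140

Apply inclusion-exclusion:
⌊5196/2⌋ + ⌊5196/7⌋ + ⌊5196/13⌋ − ⌊5196/14⌋ − ⌊5196/26⌋ − ⌊5196/91⌋ + ⌊5196/182⌋ = 2598 + 742 + 399 − 371 − 199 − 57 + 28 = 3140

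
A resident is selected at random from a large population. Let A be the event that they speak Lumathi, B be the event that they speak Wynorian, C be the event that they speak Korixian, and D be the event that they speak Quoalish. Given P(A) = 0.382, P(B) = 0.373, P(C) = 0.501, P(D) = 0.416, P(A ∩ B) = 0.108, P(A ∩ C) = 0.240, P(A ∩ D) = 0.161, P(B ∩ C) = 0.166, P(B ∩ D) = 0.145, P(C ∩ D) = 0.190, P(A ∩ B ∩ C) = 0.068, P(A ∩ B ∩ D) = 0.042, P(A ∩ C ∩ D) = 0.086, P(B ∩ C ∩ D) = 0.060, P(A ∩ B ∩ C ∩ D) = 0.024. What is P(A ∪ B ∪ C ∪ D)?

0.894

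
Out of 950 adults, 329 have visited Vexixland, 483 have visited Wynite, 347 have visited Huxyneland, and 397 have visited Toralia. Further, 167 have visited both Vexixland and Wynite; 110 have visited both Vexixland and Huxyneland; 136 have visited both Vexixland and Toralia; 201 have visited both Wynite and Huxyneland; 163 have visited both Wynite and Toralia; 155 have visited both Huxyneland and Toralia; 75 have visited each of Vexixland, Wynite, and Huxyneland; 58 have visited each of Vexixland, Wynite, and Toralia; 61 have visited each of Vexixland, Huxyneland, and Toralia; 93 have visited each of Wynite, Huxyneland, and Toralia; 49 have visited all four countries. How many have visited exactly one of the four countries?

|exactly one| = 329 + 483 + 347 + 397 − 2·167 − 2·110 − 2·136 − 2·201 − 2·163 − 2·155 + 3·75 + 3·58 + 3·61 + 3·93 − 4·49 = 357

357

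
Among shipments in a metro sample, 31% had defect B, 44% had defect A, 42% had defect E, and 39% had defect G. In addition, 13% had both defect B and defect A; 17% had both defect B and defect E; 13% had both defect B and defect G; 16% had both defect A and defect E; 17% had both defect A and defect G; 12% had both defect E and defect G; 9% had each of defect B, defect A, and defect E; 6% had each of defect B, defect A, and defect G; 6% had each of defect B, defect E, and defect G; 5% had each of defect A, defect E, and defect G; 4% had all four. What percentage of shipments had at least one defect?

Using inclusion–exclusion:
P(union) = 31 + 44 + 42 + 39 − 13 − 17 − 13 − 16 − 17 − 12 + 9 + 6 + 6 + 5 − 4 = 90%

90%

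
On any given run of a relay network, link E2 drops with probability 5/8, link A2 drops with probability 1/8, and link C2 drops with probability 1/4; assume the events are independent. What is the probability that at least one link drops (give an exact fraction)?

P(none) = (1 − 5/8) × (1 − 1/8) × (1 − 1/4) = 3/8 × 7/8 × 3/4 = 63/256
P(at least one) = 1 − 63/256 = 193/256

193/256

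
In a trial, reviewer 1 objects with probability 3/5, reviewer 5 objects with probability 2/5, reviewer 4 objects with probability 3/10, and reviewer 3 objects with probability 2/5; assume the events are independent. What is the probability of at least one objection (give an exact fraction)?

Independence gives P(none) = ∏(1 − pᵢ).
P(none) = (1 − 3/5) × (1 − 2/5) × (1 − 3/10) × (1 − 2/5) = 2/5 × 3/5 × 7/10 × 3/5 = 63/625
P(at least one) = 1 − 63/625 = 562/625

562/625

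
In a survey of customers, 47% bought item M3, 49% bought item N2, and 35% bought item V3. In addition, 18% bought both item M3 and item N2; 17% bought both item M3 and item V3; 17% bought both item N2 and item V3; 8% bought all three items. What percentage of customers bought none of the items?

Apply inclusion-exclusion:
P(at least one) = 47 + 49 + 35 − 18 − 17 − 17 + 8 = 87%
P(none) = 100% − 87% = 13%

13%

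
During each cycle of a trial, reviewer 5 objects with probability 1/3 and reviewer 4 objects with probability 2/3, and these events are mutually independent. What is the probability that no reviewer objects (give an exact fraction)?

2/9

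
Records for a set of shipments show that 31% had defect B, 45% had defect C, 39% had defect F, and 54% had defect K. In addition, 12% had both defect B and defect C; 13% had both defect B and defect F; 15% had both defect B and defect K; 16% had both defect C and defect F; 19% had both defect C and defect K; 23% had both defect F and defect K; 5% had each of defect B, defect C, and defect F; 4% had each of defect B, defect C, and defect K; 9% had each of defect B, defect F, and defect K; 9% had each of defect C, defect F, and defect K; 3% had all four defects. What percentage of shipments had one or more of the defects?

Inclusion–exclusion gives
P(≥1) = 31 + 45 + 39 + 54 − 12 − 13 − 15 − 16 − 19 − 23 + 5 + 4 + 9 + 9 − 3 = 95%

95%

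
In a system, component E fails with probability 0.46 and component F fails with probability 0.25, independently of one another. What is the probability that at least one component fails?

0.595

P(none) = (1 − 0.46) × (1 − 0.25) = 0.54 × 0.75 = 0.405
P(at least one) = 1 − 0.405 = 0.595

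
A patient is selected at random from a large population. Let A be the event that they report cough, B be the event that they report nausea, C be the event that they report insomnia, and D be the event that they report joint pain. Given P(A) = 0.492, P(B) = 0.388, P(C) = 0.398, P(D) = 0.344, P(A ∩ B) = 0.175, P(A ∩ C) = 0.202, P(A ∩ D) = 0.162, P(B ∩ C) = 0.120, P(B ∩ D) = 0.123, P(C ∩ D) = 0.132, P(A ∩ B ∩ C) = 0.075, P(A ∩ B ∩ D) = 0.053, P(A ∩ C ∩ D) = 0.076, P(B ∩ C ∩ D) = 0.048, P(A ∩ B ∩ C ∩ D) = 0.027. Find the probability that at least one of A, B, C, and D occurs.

0.933

By inclusion-exclusion,
P(A ∪ B ∪ C ∪ D) = 0.492 + 0.388 + 0.398 + 0.344 − 0.175 − 0.202 − 0.162 − 0.120 − 0.123 − 0.132 + 0.075 + 0.053 + 0.076 + 0.048 − 0.027 = 0.933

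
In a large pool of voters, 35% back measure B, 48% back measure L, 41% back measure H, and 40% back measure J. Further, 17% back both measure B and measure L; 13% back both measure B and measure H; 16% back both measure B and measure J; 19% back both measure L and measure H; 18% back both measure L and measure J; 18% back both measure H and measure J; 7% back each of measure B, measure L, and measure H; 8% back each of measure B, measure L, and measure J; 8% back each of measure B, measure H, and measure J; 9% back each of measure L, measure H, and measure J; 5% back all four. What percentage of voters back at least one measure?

90%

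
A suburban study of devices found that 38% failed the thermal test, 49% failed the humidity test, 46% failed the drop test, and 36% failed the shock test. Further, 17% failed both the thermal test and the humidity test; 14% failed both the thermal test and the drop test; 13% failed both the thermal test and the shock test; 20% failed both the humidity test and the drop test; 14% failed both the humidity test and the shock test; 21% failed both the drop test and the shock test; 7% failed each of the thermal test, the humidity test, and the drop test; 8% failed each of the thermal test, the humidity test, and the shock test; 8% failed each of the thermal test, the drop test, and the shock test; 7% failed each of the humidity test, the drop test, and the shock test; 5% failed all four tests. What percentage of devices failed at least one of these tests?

95%

P(≥1) = 38 + 49 + 46 + 36 − 17 − 14 − 13 − 20 − 14 − 21 + 7 + 8 + 8 + 7 − 5 = 95%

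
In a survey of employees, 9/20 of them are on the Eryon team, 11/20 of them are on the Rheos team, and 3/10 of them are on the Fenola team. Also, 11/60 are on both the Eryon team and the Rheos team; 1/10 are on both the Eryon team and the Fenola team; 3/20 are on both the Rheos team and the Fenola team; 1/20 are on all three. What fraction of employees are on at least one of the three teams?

P(at least one) = 9/20 + 11/20 + 3/10 − 11/60 − 1/10 − 3/20 + 1/20 = 11/12

11/12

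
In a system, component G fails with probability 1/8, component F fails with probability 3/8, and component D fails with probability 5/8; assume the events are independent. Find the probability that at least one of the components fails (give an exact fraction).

P(none) = (1 − 1/8) × (1 − 3/8) × (1 − 5/8) = 7/8 × 5/8 × 3/8 = 105/512
P(at least one) = 1 − 105/512 = 407/512

407/512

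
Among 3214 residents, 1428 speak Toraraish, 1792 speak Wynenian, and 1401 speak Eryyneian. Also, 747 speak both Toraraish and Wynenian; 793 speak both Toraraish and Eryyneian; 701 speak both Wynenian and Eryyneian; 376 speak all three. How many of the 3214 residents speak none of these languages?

458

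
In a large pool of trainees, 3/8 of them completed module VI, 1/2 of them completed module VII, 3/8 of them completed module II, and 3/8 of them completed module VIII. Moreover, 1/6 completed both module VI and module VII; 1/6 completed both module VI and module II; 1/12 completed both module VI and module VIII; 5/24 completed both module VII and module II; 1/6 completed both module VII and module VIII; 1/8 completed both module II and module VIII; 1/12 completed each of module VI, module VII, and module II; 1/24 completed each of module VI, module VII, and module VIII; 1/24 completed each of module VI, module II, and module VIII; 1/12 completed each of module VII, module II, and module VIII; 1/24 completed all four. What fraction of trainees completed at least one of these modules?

P(union) = 3/8 + 1/2 + 3/8 + 3/8 − 1/6 − 1/6 − 1/12 − 5/24 − 1/6 − 1/8 + 1/12 + 1/24 + 1/24 + 1/12 − 1/24 = 11/12

11/12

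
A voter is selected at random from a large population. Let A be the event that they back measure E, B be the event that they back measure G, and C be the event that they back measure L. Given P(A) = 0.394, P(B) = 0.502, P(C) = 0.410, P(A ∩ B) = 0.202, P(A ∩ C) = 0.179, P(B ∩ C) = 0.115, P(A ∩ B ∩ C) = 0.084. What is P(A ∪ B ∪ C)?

0.894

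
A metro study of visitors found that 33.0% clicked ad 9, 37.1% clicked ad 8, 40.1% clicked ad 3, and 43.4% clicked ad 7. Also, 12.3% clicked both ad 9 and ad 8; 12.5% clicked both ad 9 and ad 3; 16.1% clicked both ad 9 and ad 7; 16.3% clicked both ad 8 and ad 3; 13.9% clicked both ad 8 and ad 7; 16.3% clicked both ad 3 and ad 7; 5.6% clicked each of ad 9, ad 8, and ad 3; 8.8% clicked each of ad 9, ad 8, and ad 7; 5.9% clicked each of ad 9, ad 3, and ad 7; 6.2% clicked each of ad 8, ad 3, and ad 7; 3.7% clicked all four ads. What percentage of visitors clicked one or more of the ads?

89.0%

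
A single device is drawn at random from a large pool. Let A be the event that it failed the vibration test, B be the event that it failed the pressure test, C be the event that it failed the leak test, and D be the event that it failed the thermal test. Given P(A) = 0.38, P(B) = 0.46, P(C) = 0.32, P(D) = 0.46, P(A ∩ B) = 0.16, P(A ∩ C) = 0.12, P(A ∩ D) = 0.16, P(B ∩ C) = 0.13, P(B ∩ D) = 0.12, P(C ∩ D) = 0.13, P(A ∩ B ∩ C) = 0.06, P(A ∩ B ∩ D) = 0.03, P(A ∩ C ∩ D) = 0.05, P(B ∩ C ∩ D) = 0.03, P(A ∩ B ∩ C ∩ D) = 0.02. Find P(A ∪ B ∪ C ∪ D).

Inclusion–exclusion gives
P(A ∪ B ∪ C ∪ D) = 0.38 + 0.46 + 0.32 + 0.46 − 0.16 − 0.12 − 0.16 − 0.13 − 0.12 − 0.13 + 0.06 + 0.03 + 0.05 + 0.03 − 0.02 = 0.95

0.95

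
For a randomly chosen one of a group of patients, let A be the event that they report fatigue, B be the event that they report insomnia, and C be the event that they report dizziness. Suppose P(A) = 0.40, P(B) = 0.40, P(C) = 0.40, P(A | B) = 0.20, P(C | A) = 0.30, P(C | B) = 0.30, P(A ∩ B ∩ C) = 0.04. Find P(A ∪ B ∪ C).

0.92

P(A ∩ B) = P(B)·P(A|B) = 0.40 × 0.20 = 0.08
P(A ∩ C) = P(A)·P(C|A) = 0.40 × 0.30 = 0.12
P(B ∩ C) = P(B)·P(C|B) = 0.40 × 0.30 = 0.12
By inclusion-exclusion,
P(A ∪ B ∪ C) = 0.40 + 0.40 + 0.40 − 0.08 − 0.12 − 0.12 + 0.04 = 0.92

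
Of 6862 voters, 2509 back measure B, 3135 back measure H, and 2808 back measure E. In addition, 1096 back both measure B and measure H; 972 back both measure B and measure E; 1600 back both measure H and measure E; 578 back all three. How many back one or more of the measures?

By inclusion-exclusion,
N(≥1) = 2509 + 3135 + 2808 − 1096 − 972 − 1600 + 578 = 5362

5362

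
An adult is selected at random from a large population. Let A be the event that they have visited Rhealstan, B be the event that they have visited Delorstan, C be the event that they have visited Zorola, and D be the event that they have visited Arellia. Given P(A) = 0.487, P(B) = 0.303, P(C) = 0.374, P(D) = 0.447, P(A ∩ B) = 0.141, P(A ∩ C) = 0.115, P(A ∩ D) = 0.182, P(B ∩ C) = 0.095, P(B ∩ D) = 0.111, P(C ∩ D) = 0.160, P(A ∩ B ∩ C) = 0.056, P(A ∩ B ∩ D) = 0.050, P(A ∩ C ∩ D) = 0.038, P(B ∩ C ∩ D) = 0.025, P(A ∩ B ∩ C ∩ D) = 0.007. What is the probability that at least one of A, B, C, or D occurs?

0.969

Apply inclusion-exclusion:
P(A ∪ B ∪ C ∪ D) = 0.487 + 0.303 + 0.374 + 0.447 − 0.141 − 0.115 − 0.182 − 0.095 − 0.111 − 0.160 + 0.056 + 0.050 + 0.038 + 0.025 − 0.007 = 0.969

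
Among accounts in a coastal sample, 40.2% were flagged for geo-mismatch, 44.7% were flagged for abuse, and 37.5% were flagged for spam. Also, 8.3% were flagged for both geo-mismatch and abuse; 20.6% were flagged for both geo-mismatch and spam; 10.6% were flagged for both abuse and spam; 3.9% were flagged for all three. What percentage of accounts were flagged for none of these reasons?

13.2%

Apply inclusion-exclusion:
P(at least one) = 40.2 + 44.7 + 37.5 − 8.3 − 20.6 − 10.6 + 3.9 = 86.8%
P(none) = 100% − 86.8% = 13.2%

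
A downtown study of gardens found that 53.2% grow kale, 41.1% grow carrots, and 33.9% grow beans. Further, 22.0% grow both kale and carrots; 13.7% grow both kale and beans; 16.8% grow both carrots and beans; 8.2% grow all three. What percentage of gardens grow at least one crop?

83.9%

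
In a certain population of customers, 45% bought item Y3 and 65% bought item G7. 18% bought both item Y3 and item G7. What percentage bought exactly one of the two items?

74%

P(exactly one) = 45 + 65 − 2·18 = 74%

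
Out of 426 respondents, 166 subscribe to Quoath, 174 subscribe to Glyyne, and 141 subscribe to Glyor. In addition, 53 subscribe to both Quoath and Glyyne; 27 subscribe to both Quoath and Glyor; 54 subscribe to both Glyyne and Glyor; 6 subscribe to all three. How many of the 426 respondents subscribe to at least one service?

353

Apply inclusion-exclusion:
N(≥1) = 166 + 174 + 141 − 53 − 27 − 54 + 6 = 353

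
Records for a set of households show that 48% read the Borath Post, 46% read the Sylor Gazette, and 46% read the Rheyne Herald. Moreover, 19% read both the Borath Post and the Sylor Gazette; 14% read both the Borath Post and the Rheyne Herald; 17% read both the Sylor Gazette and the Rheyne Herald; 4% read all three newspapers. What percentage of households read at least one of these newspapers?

Apply inclusion-exclusion:
P(at least one) = 48 + 46 + 46 − 19 − 14 − 17 + 4 = 94%

94%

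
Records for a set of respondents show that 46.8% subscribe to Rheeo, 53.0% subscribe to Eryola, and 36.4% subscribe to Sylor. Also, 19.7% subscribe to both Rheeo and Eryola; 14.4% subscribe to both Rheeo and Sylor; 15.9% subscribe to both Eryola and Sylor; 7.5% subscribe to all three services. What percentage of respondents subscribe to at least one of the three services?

93.7%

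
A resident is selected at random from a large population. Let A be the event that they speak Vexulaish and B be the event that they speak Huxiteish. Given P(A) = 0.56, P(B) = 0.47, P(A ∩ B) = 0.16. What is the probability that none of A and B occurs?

0.13

P(A ∪ B) = 0.56 + 0.47 − 0.16 = 0.87
P(none) = 1 − 0.87 = 0.13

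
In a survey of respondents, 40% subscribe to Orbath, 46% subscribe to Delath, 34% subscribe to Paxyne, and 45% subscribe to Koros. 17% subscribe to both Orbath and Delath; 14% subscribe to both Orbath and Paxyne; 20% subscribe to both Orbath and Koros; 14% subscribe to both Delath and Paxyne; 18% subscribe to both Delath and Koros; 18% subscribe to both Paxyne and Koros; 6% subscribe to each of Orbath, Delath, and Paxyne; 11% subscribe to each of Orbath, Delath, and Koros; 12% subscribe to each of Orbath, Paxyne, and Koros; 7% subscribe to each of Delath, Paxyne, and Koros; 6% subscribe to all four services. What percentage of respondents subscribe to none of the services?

By inclusion-exclusion,
P(≥1) = 40 + 46 + 34 + 45 − 17 − 14 − 20 − 14 − 18 − 18 + 6 + 11 + 12 + 7 − 6 = 94%
P(none) = 100% − 94% = 6%

6%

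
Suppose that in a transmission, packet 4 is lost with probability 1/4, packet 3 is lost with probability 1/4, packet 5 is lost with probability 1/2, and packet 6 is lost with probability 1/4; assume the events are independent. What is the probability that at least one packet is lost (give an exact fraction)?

101/128

Since the events are independent, P(none) is the product of the individual non-occurrence probabilities.
P(none) = (1 − 1/4) × (1 − 1/4) × (1 − 1/2) × (1 − 1/4) = 3/4 × 3/4 × 1/2 × 3/4 = 27/128
P(at least one) = 1 − 27/128 = 101/128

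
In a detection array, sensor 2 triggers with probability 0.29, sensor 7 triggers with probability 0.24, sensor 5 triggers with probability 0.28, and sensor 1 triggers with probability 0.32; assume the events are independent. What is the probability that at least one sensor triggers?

0.73581184

P(none) = (1 − 0.29) × (1 − 0.24) × (1 − 0.28) × (1 − 0.32) = 0.71 × 0.76 × 0.72 × 0.68 = 0.26418816
P(at least one) = 1 − 0.26418816 = 0.73581184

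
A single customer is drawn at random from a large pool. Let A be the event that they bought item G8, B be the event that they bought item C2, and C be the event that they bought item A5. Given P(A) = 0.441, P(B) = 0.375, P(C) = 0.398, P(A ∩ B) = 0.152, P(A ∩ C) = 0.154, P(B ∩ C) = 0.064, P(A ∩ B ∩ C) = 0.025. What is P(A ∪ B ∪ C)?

0.869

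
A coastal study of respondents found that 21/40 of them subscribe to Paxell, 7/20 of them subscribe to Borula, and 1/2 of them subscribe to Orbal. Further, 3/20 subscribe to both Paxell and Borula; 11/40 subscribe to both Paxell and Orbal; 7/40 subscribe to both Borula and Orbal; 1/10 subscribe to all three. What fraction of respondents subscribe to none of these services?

1/8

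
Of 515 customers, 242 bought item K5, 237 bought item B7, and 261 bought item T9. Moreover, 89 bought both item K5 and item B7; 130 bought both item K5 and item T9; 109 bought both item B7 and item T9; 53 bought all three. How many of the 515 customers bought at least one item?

465

N(≥1) = 242 + 237 + 261 − 89 − 130 − 109 + 53 = 465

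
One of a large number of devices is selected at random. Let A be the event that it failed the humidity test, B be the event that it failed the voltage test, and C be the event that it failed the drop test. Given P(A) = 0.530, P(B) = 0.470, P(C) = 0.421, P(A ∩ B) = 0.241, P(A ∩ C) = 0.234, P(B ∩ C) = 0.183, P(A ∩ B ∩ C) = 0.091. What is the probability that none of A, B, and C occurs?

Using inclusion–exclusion:
P(A ∪ B ∪ C) = 0.530 + 0.470 + 0.421 − 0.241 − 0.234 − 0.183 + 0.091 = 0.854
P(none) = 1 − 0.854 = 0.146

0.146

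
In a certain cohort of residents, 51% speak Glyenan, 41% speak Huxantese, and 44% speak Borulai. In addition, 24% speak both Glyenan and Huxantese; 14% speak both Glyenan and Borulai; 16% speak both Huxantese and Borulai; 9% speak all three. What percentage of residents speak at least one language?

Using inclusion–exclusion:
P(at least one) = 51 + 41 + 44 − 24 − 14 − 16 + 9 = 91%

91%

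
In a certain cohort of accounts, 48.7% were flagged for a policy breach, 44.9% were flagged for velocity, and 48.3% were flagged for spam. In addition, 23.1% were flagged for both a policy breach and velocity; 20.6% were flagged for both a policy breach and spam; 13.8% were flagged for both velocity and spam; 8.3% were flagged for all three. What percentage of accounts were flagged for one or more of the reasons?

P(at least one) = 48.7 + 44.9 + 48.3 − 23.1 − 20.6 − 13.8 + 8.3 = 92.7%

92.7%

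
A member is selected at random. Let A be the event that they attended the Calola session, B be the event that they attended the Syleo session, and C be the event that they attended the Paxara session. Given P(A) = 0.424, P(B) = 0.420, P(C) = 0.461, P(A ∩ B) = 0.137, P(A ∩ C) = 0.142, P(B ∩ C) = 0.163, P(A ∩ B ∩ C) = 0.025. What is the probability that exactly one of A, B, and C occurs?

By inclusion–exclusion (exactly-one form):
P(exactly one) = 0.424 + 0.420 + 0.461 − 2·0.137 − 2·0.142 − 2·0.163 + 3·0.025 = 0.496

0.496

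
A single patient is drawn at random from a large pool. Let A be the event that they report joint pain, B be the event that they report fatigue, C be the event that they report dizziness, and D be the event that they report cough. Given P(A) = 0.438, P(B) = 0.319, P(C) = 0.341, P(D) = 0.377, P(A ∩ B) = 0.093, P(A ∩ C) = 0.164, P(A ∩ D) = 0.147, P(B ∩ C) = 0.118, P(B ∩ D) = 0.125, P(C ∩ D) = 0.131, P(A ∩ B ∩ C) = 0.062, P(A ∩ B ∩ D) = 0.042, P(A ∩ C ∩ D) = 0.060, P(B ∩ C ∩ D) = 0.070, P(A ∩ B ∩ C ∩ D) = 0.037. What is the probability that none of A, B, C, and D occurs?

P(A ∪ B ∪ C ∪ D) = 0.438 + 0.319 + 0.341 + 0.377 − 0.093 − 0.164 − 0.147 − 0.118 − 0.125 − 0.131 + 0.062 + 0.042 + 0.060 + 0.070 − 0.037 = 0.894
P(none) = 1 − 0.894 = 0.106

0.106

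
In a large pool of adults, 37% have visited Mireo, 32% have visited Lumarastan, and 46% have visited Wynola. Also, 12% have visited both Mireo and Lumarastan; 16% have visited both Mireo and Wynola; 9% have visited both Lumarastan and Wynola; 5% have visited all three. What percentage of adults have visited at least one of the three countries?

83%

By inclusion–exclusion:
P(≥1) = 37 + 32 + 46 − 12 − 16 − 9 + 5 = 83%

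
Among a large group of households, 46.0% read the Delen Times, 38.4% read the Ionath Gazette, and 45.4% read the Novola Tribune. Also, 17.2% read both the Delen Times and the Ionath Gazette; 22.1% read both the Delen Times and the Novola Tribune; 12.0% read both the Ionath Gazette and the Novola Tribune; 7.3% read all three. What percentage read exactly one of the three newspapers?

49.1%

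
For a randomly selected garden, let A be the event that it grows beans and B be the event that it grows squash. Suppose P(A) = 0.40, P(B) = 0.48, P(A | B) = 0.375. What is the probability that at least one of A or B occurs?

0.70

P(A ∩ B) = P(B)·P(A|B) = 0.48 × 0.375 = 0.18
Using inclusion–exclusion:
P(A ∪ B) = 0.40 + 0.48 − 0.18 = 0.70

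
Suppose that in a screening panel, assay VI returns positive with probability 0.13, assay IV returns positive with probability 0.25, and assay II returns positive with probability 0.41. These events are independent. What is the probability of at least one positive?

0.615025

Since the events are independent, P(none) is the product of the individual non-occurrence probabilities.
P(none) = (1 − 0.13) × (1 − 0.25) × (1 − 0.41) = 0.87 × 0.75 × 0.59 = 0.384975
P(at least one) = 1 − 0.384975 = 0.615025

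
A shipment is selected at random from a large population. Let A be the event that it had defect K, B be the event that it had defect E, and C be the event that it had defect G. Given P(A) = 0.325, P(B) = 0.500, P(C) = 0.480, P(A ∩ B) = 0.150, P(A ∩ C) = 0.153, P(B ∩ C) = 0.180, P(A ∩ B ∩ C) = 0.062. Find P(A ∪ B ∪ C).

Inclusion–exclusion gives
P(A ∪ B ∪ C) = 0.325 + 0.500 + 0.480 − 0.150 − 0.153 − 0.180 + 0.062 = 0.884

0.884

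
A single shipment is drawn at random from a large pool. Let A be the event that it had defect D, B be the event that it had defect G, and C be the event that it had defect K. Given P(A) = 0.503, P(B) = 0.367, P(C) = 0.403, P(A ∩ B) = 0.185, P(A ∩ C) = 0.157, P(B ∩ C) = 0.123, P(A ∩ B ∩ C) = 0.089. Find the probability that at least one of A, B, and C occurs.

0.897

By inclusion-exclusion,
P(A ∪ B ∪ C) = 0.503 + 0.367 + 0.403 − 0.185 − 0.157 − 0.123 + 0.089 = 0.897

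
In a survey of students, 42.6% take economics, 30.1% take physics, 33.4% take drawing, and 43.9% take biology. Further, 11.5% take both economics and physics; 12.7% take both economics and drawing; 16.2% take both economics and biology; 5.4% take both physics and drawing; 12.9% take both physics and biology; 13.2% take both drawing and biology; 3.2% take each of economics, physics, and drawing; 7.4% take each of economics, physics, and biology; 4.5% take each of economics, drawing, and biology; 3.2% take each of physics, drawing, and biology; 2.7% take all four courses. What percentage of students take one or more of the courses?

P(at least one) = 42.6 + 30.1 + 33.4 + 43.9 − 11.5 − 12.7 − 16.2 − 5.4 − 12.9 − 13.2 + 3.2 + 7.4 + 4.5 + 3.2 − 2.7 = 93.7%

93.7%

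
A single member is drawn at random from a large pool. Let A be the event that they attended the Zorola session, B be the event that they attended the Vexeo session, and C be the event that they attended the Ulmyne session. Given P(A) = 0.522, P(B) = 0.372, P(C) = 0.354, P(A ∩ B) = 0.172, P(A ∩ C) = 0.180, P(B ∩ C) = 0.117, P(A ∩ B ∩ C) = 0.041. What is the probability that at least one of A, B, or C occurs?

P(A ∪ B ∪ C) = 0.522 + 0.372 + 0.354 − 0.172 − 0.180 − 0.117 + 0.041 = 0.820

0.820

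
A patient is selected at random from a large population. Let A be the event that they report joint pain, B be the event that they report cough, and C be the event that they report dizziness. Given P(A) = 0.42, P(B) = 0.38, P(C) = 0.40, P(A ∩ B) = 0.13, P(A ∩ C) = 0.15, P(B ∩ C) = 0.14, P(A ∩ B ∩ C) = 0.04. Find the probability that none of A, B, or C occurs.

0.18

By inclusion-exclusion,
P(A ∪ B ∪ C) = 0.42 + 0.38 + 0.40 − 0.13 − 0.15 − 0.14 + 0.04 = 0.82
P(none) = 1 − 0.82 = 0.18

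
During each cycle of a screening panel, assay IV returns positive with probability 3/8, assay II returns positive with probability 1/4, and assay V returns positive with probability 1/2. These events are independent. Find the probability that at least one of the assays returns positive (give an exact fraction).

49/64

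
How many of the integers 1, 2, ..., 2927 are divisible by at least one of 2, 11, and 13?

floor(2927/2) + floor(2927/11) + floor(2927/13) − floor(2927/22) − floor(2927/26) − floor(2927/143) + floor(2927/286) = 1463 + 266 + 225 − 133 − 112 − 20 + 10 = 1699

1699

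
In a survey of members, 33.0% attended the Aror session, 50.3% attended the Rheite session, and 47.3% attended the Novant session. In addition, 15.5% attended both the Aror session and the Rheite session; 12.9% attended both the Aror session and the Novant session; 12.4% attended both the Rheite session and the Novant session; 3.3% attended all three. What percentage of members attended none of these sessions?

Apply inclusion-exclusion:
P(at least one) = 33.0 + 50.3 + 47.3 − 15.5 − 12.9 − 12.4 + 3.3 = 93.1%
P(none) = 100% − 93.1% = 6.9%

6.9%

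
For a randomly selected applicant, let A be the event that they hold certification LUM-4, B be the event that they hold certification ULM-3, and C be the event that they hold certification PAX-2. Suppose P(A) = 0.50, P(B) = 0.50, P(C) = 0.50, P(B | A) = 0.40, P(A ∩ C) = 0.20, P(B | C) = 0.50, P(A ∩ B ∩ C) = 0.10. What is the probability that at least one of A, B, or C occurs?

P(A ∩ B) = P(A)·P(B|A) = 0.50 × 0.40 = 0.20
P(B ∩ C) = P(C)·P(B|C) = 0.50 × 0.50 = 0.25
By inclusion–exclusion:
P(A ∪ B ∪ C) = 0.50 + 0.50 + 0.50 − 0.20 − 0.20 − 0.25 + 0.10 = 0.95

0.95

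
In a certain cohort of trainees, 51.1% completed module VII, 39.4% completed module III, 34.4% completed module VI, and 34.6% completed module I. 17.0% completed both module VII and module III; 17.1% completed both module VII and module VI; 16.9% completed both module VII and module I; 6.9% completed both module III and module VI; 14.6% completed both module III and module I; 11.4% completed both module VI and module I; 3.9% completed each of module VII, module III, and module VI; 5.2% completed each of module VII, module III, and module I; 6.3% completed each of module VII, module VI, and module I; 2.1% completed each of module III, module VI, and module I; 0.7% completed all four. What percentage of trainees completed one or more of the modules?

92.4%

P(union) = 51.1 + 39.4 + 34.4 + 34.6 − 17.0 − 17.1 − 16.9 − 6.9 − 14.6 − 11.4 + 3.9 + 5.2 + 6.3 + 2.1 − 0.7 = 92.4%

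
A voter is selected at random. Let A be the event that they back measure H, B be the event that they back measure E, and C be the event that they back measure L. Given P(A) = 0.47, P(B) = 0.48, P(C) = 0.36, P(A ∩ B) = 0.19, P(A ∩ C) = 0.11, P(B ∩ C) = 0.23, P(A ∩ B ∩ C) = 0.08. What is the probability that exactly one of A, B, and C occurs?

0.49

Using the inclusion–exclusion count for exactly one event:
P(exactly one) = 0.47 + 0.48 + 0.36 − 2·0.19 − 2·0.11 − 2·0.23 + 3·0.08 = 0.49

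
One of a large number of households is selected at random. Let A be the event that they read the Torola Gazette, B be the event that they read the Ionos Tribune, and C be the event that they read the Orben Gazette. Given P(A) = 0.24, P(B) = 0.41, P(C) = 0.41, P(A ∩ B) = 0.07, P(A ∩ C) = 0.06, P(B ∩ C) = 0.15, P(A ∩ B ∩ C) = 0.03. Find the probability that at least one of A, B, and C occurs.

0.81

Using inclusion–exclusion:
P(A ∪ B ∪ C) = 0.24 + 0.41 + 0.41 − 0.07 − 0.06 − 0.15 + 0.03 = 0.81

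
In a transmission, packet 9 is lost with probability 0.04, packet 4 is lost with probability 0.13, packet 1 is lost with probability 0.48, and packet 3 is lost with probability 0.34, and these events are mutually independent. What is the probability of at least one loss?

P(none) = (1 − 0.04) × (1 − 0.13) × (1 − 0.48) × (1 − 0.34) = 0.96 × 0.87 × 0.52 × 0.66 = 0.28664064
P(at least one) = 1 − 0.28664064 = 0.71335936

0.71335936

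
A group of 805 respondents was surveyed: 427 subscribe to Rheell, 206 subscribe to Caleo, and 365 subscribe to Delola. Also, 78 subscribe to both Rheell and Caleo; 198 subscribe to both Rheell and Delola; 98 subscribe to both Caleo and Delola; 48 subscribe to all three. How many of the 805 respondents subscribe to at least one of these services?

Using inclusion–exclusion:
|union| = 427 + 206 + 365 − 78 − 198 − 98 + 48 = 672

672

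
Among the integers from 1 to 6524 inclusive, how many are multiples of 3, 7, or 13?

⌊6524/3⌋ + ⌊6524/7⌋ + ⌊6524/13⌋ − ⌊6524/21⌋ − ⌊6524/39⌋ − ⌊6524/91⌋ + ⌊6524/273⌋ = 2174 + 932 + 501 − 310 − 167 − 71 + 23 = 3082

3082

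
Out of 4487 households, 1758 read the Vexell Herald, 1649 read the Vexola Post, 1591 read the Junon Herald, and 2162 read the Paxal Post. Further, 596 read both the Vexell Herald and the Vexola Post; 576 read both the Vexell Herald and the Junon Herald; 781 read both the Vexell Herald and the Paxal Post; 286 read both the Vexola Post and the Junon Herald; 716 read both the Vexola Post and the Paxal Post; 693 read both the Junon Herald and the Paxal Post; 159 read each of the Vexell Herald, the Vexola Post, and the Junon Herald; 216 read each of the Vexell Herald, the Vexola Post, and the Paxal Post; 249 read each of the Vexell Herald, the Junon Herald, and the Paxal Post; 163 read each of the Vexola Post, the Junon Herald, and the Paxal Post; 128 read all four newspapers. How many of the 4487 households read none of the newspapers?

By inclusion-exclusion,
N(≥1) = 1758 + 1649 + 1591 + 2162 − 596 − 576 − 781 − 286 − 716 − 693 + 159 + 216 + 249 + 163 − 128 = 4171
None: 4487 − 4171 = 316

316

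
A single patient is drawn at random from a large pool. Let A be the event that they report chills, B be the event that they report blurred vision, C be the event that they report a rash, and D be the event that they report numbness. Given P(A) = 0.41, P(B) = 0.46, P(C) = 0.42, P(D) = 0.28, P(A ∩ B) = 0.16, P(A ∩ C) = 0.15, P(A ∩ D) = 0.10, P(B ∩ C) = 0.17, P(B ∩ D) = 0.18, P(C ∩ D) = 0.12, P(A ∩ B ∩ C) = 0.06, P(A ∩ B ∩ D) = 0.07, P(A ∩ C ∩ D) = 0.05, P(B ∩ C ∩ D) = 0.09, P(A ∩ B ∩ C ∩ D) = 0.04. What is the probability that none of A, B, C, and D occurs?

By inclusion–exclusion:
P(A ∪ B ∪ C ∪ D) = 0.41 + 0.46 + 0.42 + 0.28 − 0.16 − 0.15 − 0.10 − 0.17 − 0.18 − 0.12 + 0.06 + 0.07 + 0.05 + 0.09 − 0.04 = 0.92
P(none) = 1 − 0.92 = 0.08

0.08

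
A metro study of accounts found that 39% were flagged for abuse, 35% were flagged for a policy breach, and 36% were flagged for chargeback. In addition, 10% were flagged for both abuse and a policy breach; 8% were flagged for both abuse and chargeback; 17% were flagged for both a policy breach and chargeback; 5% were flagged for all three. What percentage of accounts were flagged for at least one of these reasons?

P(union) = 39 + 35 + 36 − 10 − 8 − 17 + 5 = 80%

80%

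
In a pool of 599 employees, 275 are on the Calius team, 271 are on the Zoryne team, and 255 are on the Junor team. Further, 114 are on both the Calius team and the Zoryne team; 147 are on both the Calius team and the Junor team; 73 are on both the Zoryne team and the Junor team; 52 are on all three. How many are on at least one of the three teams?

519

By inclusion–exclusion:
|union| = 275 + 271 + 255 − 114 − 147 − 73 + 52 = 519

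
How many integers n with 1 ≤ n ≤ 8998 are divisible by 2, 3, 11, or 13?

6482

Inclusion–exclusion gives
⌊8998/2⌋ + ⌊8998/3⌋ + ⌊8998/11⌋ + ⌊8998/13⌋ − ⌊8998/6⌋ − ⌊8998/22⌋ − ⌊8998/26⌋ − ⌊8998/33⌋ − ⌊8998/39⌋ − ⌊8998/143⌋ + ⌊8998/66⌋ + ⌊8998/78⌋ + ⌊8998/286⌋ + ⌊8998/429⌋ − ⌊8998/858⌋ = 4499 + 2999 + 818 + 692 − 1499 − 409 − 346 − 272 − 230 − 62 + 136 + 115 + 31 + 20 − 10 = 6482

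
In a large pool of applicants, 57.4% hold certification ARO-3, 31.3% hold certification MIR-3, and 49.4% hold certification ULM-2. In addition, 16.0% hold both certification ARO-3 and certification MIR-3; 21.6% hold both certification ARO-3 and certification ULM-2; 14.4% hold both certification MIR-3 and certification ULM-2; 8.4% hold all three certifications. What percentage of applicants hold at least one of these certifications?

94.5%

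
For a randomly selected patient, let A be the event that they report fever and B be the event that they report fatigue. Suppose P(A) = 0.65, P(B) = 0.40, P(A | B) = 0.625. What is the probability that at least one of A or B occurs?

0.80

P(A ∩ B) = P(B)·P(A|B) = 0.40 × 0.625 = 0.25
Inclusion–exclusion gives
P(A ∪ B) = 0.65 + 0.40 − 0.25 = 0.80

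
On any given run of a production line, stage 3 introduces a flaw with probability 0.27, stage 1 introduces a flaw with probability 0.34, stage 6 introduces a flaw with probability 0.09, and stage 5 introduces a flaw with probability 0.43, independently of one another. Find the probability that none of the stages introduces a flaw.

0.24990966

P(none) = (1 − 0.27) × (1 − 0.34) × (1 − 0.09) × (1 − 0.43) = 0.73 × 0.66 × 0.91 × 0.57 = 0.24990966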